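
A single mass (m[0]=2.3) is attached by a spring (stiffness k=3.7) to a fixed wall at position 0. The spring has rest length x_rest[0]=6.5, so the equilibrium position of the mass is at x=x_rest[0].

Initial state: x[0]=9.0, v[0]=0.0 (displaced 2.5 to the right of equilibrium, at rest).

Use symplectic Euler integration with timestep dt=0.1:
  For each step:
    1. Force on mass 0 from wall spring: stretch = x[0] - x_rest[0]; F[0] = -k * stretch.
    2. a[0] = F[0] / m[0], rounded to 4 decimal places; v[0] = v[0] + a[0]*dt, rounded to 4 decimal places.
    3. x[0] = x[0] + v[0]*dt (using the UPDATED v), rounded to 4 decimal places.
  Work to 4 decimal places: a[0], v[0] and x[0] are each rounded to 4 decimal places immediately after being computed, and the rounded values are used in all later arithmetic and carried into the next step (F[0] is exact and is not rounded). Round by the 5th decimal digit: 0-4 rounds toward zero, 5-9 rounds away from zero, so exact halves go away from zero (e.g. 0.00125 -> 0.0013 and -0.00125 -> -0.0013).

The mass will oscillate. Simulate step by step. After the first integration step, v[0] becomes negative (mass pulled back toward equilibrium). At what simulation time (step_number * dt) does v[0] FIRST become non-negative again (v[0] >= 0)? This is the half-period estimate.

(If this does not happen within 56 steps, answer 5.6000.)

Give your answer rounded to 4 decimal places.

Step 0: x=[9.0000] v=[0.0000]
Step 1: x=[8.9598] v=[-0.4022]
Step 2: x=[8.8800] v=[-0.7979]
Step 3: x=[8.7619] v=[-1.1808]
Step 4: x=[8.6074] v=[-1.5447]
Step 5: x=[8.4190] v=[-1.8837]
Step 6: x=[8.1998] v=[-2.1924]
Step 7: x=[7.9532] v=[-2.4659]
Step 8: x=[7.6832] v=[-2.6997]
Step 9: x=[7.3942] v=[-2.8900]
Step 10: x=[7.0908] v=[-3.0339]
Step 11: x=[6.7779] v=[-3.1289]
Step 12: x=[6.4605] v=[-3.1736]
Step 13: x=[6.1438] v=[-3.1673]
Step 14: x=[5.8328] v=[-3.1100]
Step 15: x=[5.5325] v=[-3.0027]
Step 16: x=[5.2478] v=[-2.8471]
Step 17: x=[4.9832] v=[-2.6457]
Step 18: x=[4.7430] v=[-2.4017]
Step 19: x=[4.5311] v=[-2.1191]
Step 20: x=[4.3509] v=[-1.8024]
Step 21: x=[4.2052] v=[-1.4567]
Step 22: x=[4.0965] v=[-1.0875]
Step 23: x=[4.0264] v=[-0.7009]
Step 24: x=[3.9961] v=[-0.3030]
Step 25: x=[4.0061] v=[0.0998]
First v>=0 after going negative at step 25, time=2.5000

Answer: 2.5000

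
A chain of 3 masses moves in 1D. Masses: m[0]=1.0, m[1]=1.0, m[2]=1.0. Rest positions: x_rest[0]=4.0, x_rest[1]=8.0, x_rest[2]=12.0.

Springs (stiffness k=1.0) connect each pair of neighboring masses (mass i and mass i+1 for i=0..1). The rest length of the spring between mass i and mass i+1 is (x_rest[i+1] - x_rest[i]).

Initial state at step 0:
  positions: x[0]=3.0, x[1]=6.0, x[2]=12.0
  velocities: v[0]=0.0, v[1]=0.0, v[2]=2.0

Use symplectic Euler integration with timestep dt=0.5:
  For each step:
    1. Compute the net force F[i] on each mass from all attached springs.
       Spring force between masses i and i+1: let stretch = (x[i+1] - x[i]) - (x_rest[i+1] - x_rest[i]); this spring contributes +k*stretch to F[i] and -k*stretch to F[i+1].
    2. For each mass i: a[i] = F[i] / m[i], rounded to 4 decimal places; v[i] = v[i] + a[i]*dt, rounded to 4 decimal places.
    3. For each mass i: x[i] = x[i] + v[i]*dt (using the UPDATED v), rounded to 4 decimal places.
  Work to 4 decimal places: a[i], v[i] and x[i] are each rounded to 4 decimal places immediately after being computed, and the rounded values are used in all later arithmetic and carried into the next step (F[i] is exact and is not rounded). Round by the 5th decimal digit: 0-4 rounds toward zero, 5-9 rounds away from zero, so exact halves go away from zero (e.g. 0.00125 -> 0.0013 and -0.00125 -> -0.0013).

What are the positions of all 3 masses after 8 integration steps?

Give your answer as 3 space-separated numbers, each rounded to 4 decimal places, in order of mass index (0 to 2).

Answer: 6.9832 9.0728 12.9452

Derivation:
Step 0: x=[3.0000 6.0000 12.0000] v=[0.0000 0.0000 2.0000]
Step 1: x=[2.7500 6.7500 12.5000] v=[-0.5000 1.5000 1.0000]
Step 2: x=[2.5000 7.9375 12.5625] v=[-0.5000 2.3750 0.1250]
Step 3: x=[2.6094 8.9219 12.4688] v=[0.2188 1.9688 -0.1875]
Step 4: x=[3.2970 9.2149 12.4884] v=[1.3751 0.5860 0.0391]
Step 5: x=[4.4641 8.8468 12.6896] v=[2.3341 -0.7362 0.4024]
Step 6: x=[5.7269 8.3437 12.9301] v=[2.5255 -1.0062 0.4810]
Step 7: x=[6.6439 8.3330 13.0240] v=[1.8339 -0.0214 0.1878]
Step 8: x=[6.9832 9.0728 12.9452] v=[0.6785 1.4796 -0.1577]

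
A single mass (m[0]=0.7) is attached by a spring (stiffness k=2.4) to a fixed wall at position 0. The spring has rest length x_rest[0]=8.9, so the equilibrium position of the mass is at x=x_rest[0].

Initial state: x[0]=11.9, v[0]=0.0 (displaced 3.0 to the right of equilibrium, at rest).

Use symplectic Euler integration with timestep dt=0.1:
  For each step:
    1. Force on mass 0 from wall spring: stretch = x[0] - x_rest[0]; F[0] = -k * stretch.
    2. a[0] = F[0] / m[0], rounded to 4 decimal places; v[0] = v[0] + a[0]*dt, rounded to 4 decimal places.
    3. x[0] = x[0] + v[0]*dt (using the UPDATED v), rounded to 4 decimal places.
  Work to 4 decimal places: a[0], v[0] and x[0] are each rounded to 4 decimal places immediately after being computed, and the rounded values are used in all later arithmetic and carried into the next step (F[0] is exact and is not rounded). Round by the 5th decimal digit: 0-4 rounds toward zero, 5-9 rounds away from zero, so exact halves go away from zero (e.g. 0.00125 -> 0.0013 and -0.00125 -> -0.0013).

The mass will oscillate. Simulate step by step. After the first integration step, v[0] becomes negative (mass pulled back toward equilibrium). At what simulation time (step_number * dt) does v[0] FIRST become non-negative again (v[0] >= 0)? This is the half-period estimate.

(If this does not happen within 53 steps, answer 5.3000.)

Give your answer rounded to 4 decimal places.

Answer: 1.7000

Derivation:
Step 0: x=[11.9000] v=[0.0000]
Step 1: x=[11.7971] v=[-1.0286]
Step 2: x=[11.5949] v=[-2.0219]
Step 3: x=[11.3003] v=[-2.9459]
Step 4: x=[10.9234] v=[-3.7689]
Step 5: x=[10.4771] v=[-4.4626]
Step 6: x=[9.9768] v=[-5.0033]
Step 7: x=[9.4396] v=[-5.3725]
Step 8: x=[8.8839] v=[-5.5575]
Step 9: x=[8.3287] v=[-5.5520]
Step 10: x=[7.7931] v=[-5.3561]
Step 11: x=[7.2954] v=[-4.9766]
Step 12: x=[6.8528] v=[-4.4265]
Step 13: x=[6.4803] v=[-3.7246]
Step 14: x=[6.1908] v=[-2.8950]
Step 15: x=[5.9942] v=[-1.9661]
Step 16: x=[5.8972] v=[-0.9698]
Step 17: x=[5.9032] v=[0.0597]
First v>=0 after going negative at step 17, time=1.7000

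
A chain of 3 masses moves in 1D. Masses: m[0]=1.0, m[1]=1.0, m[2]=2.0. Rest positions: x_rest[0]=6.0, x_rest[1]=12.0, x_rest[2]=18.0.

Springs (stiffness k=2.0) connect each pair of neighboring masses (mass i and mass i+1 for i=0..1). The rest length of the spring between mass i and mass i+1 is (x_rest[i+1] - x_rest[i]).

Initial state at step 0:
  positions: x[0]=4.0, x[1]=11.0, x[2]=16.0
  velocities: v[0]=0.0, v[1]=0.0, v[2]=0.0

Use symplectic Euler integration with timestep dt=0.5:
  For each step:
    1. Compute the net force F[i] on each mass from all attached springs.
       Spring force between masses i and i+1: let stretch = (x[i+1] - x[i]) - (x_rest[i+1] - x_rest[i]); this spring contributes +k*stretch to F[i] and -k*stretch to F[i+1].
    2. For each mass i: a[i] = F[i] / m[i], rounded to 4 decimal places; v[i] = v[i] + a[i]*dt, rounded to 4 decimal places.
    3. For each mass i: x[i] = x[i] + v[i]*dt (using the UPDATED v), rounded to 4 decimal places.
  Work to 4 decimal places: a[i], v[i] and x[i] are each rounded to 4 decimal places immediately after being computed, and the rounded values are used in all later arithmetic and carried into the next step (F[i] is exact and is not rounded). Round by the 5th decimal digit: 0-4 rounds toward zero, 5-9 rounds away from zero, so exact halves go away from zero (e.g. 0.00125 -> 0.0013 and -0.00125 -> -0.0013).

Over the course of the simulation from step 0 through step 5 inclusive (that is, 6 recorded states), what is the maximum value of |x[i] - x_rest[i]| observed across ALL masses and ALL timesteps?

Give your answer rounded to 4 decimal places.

Answer: 2.6250

Derivation:
Step 0: x=[4.0000 11.0000 16.0000] v=[0.0000 0.0000 0.0000]
Step 1: x=[4.5000 10.0000 16.2500] v=[1.0000 -2.0000 0.5000]
Step 2: x=[4.7500 9.3750 16.4375] v=[0.5000 -1.2500 0.3750]
Step 3: x=[4.3125 9.9688 16.3594] v=[-0.8750 1.1875 -0.1563]
Step 4: x=[3.7032 10.9297 16.1836] v=[-1.2187 1.9218 -0.3516]
Step 5: x=[3.7071 10.9043 16.1944] v=[0.0078 -0.0508 0.0215]
Max displacement = 2.6250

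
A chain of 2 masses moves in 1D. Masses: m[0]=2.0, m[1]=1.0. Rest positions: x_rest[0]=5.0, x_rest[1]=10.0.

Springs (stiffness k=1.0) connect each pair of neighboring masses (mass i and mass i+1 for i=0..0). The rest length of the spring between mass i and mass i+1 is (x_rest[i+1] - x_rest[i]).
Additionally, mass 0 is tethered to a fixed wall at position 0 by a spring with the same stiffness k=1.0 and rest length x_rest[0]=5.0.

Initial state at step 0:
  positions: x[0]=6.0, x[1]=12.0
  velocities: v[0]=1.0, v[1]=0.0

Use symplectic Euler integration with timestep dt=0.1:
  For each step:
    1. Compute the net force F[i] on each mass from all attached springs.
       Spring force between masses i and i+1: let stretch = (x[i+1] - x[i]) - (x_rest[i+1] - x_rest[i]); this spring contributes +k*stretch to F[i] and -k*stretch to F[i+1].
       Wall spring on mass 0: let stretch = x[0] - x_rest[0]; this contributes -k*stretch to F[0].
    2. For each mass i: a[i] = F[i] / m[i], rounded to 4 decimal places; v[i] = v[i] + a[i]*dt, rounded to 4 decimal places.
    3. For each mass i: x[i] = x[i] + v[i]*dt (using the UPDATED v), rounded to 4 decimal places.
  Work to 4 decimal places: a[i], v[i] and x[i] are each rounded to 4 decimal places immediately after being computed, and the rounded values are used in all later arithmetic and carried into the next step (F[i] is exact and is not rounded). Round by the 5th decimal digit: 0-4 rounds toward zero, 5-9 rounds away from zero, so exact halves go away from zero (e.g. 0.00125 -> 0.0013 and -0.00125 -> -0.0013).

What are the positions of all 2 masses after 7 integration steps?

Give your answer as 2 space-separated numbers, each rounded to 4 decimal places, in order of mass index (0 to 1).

Step 0: x=[6.0000 12.0000] v=[1.0000 0.0000]
Step 1: x=[6.1000 11.9900] v=[1.0000 -0.1000]
Step 2: x=[6.1990 11.9711] v=[0.9895 -0.1890]
Step 3: x=[6.2958 11.9445] v=[0.9682 -0.2662]
Step 4: x=[6.3894 11.9114] v=[0.9358 -0.3311]
Step 5: x=[6.4786 11.8731] v=[0.8924 -0.3833]
Step 6: x=[6.5624 11.8308] v=[0.8382 -0.4228]
Step 7: x=[6.6398 11.7858] v=[0.7735 -0.4496]

Answer: 6.6398 11.7858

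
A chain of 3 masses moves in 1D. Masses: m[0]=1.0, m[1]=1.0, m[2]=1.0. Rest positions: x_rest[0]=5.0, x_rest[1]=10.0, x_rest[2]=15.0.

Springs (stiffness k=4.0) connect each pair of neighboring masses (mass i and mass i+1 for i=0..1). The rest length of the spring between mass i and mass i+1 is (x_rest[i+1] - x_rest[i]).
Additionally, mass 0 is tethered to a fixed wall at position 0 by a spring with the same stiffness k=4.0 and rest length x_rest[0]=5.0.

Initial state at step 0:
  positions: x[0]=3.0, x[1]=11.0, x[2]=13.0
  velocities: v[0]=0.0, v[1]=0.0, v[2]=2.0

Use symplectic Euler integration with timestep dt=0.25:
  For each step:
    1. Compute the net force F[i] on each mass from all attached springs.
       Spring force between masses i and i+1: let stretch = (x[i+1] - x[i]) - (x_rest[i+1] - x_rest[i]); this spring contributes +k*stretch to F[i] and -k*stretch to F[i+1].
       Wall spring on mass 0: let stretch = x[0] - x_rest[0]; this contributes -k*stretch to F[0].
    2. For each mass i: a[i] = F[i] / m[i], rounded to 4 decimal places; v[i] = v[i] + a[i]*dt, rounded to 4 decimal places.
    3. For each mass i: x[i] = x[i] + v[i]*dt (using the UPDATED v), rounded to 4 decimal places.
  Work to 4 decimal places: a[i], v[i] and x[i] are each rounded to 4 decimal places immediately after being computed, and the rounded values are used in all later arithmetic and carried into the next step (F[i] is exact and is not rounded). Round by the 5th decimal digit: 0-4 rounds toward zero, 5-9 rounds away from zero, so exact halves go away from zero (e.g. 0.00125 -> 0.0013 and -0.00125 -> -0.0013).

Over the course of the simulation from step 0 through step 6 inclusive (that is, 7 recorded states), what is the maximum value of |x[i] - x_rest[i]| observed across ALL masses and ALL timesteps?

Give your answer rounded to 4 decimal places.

Step 0: x=[3.0000 11.0000 13.0000] v=[0.0000 0.0000 2.0000]
Step 1: x=[4.2500 9.5000 14.2500] v=[5.0000 -6.0000 5.0000]
Step 2: x=[5.7500 7.8750 15.5625] v=[6.0000 -6.5000 5.2500]
Step 3: x=[6.3438 7.6406 16.2031] v=[2.3750 -0.9375 2.5625]
Step 4: x=[5.6758 9.2227 15.9531] v=[-2.6720 6.3282 -1.0000]
Step 5: x=[4.4756 11.6006 15.2705] v=[-4.8009 9.5117 -2.7304]
Step 6: x=[3.9377 13.1148 14.9204] v=[-2.1515 6.0566 -1.4003]
Max displacement = 3.1148

Answer: 3.1148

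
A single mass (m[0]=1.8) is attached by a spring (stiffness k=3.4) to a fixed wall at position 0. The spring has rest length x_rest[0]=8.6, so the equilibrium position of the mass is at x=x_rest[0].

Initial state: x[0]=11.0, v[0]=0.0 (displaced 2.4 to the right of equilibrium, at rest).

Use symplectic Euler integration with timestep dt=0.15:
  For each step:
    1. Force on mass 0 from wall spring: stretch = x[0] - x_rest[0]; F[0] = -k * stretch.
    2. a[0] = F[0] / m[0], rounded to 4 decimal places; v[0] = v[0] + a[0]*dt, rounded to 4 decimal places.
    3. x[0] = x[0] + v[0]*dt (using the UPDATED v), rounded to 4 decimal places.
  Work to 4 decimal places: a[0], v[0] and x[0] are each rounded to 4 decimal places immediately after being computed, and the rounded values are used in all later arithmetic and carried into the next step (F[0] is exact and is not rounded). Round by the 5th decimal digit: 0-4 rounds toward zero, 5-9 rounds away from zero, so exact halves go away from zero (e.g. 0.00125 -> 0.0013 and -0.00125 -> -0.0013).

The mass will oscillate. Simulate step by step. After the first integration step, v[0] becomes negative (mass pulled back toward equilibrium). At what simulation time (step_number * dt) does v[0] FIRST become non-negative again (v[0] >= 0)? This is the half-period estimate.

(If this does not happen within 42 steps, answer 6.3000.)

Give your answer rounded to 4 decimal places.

Step 0: x=[11.0000] v=[0.0000]
Step 1: x=[10.8980] v=[-0.6800]
Step 2: x=[10.6983] v=[-1.3311]
Step 3: x=[10.4095] v=[-1.9256]
Step 4: x=[10.0438] v=[-2.4383]
Step 5: x=[9.6167] v=[-2.8474]
Step 6: x=[9.1464] v=[-3.1355]
Step 7: x=[8.6529] v=[-3.2903]
Step 8: x=[8.1571] v=[-3.3053]
Step 9: x=[7.6801] v=[-3.1798]
Step 10: x=[7.2422] v=[-2.9192]
Step 11: x=[6.8620] v=[-2.5345]
Step 12: x=[6.5557] v=[-2.0421]
Step 13: x=[6.3363] v=[-1.4629]
Step 14: x=[6.2131] v=[-0.8215]
Step 15: x=[6.1913] v=[-0.1452]
Step 16: x=[6.2719] v=[0.5373]
First v>=0 after going negative at step 16, time=2.4000

Answer: 2.4000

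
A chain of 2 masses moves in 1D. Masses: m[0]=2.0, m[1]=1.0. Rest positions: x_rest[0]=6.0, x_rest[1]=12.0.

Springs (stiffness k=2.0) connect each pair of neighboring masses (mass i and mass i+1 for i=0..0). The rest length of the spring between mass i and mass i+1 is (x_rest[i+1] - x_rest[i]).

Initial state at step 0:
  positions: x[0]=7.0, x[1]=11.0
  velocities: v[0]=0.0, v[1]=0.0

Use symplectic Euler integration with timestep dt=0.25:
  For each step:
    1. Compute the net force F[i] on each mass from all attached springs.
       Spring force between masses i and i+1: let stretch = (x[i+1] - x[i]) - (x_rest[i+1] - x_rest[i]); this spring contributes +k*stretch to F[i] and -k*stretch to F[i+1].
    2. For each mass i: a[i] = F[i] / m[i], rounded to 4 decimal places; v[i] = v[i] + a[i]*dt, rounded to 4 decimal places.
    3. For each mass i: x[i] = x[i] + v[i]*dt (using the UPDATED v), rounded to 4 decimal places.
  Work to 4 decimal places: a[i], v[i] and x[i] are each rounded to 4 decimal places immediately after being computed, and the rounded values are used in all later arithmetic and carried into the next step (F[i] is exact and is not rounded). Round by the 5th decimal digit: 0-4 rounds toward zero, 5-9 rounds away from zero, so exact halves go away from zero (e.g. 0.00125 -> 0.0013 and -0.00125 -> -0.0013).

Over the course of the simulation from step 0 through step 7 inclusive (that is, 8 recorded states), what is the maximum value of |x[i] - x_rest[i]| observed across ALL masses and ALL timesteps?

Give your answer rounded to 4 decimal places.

Step 0: x=[7.0000 11.0000] v=[0.0000 0.0000]
Step 1: x=[6.8750 11.2500] v=[-0.5000 1.0000]
Step 2: x=[6.6484 11.7031] v=[-0.9063 1.8125]
Step 3: x=[6.3628 12.2744] v=[-1.1426 2.2852]
Step 4: x=[6.0716 12.8568] v=[-1.1647 2.3294]
Step 5: x=[5.8295 13.3410] v=[-0.9684 1.9368]
Step 6: x=[5.6819 13.6363] v=[-0.5905 1.1811]
Step 7: x=[5.6564 13.6873] v=[-0.1019 0.2039]
Max displacement = 1.6873

Answer: 1.6873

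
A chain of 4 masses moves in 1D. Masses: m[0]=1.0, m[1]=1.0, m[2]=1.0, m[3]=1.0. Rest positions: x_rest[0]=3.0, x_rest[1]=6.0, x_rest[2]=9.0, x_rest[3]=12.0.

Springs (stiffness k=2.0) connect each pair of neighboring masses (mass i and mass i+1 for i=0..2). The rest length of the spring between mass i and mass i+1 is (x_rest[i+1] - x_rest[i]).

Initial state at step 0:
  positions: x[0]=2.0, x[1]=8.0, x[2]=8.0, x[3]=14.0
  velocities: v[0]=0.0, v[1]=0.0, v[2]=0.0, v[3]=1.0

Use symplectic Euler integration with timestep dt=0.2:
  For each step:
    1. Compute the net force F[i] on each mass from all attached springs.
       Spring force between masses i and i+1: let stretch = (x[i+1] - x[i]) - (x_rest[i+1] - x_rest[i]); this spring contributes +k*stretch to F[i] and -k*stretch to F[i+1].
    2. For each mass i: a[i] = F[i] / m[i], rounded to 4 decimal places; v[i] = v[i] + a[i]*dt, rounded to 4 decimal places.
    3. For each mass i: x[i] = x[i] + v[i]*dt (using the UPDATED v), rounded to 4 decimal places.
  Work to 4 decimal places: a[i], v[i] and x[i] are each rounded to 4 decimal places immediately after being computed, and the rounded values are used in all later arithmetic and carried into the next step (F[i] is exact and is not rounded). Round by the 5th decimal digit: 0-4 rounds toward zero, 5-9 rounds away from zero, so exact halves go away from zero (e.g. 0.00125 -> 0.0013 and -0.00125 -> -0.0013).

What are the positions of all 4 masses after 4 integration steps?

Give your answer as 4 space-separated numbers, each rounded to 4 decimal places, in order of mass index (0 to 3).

Answer: 3.6395 4.9752 11.1698 13.0155

Derivation:
Step 0: x=[2.0000 8.0000 8.0000 14.0000] v=[0.0000 0.0000 0.0000 1.0000]
Step 1: x=[2.2400 7.5200 8.4800 13.9600] v=[1.2000 -2.4000 2.4000 -0.2000]
Step 2: x=[2.6624 6.6944 9.3216 13.7216] v=[2.1120 -4.1280 4.2080 -1.1920]
Step 3: x=[3.1674 5.7564 10.3050 13.3712] v=[2.5248 -4.6899 4.9171 -1.7520]
Step 4: x=[3.6395 4.9752 11.1698 13.0155] v=[2.3604 -3.9061 4.3241 -1.7785]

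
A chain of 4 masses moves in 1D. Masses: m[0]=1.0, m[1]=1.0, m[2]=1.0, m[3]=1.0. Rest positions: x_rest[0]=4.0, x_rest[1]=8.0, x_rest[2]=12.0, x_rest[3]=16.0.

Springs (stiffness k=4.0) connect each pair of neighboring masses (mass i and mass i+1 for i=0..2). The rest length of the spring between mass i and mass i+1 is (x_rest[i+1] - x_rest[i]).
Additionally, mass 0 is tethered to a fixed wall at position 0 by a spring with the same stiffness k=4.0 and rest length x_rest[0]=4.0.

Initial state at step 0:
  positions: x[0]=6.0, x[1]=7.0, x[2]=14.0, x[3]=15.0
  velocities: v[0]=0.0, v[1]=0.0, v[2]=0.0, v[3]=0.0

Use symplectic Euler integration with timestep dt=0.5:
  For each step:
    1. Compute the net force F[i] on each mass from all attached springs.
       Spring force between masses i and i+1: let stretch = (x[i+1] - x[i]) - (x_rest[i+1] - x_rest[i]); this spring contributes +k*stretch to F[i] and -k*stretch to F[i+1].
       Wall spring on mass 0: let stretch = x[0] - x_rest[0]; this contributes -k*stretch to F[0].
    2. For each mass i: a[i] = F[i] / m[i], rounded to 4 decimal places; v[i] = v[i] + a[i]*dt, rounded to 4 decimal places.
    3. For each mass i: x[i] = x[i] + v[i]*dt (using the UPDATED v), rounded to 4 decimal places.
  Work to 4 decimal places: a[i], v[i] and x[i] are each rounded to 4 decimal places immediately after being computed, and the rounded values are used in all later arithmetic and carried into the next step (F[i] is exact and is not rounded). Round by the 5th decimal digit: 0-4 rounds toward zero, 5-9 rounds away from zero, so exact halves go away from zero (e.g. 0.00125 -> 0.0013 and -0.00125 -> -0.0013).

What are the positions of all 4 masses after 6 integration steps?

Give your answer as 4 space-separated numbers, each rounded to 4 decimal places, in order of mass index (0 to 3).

Answer: 1.0000 14.0000 7.0000 17.0000

Derivation:
Step 0: x=[6.0000 7.0000 14.0000 15.0000] v=[0.0000 0.0000 0.0000 0.0000]
Step 1: x=[1.0000 13.0000 8.0000 18.0000] v=[-10.0000 12.0000 -12.0000 6.0000]
Step 2: x=[7.0000 2.0000 17.0000 15.0000] v=[12.0000 -22.0000 18.0000 -6.0000]
Step 3: x=[1.0000 11.0000 9.0000 18.0000] v=[-12.0000 18.0000 -16.0000 6.0000]
Step 4: x=[4.0000 8.0000 12.0000 16.0000] v=[6.0000 -6.0000 6.0000 -4.0000]
Step 5: x=[7.0000 5.0000 15.0000 14.0000] v=[6.0000 -6.0000 6.0000 -4.0000]
Step 6: x=[1.0000 14.0000 7.0000 17.0000] v=[-12.0000 18.0000 -16.0000 6.0000]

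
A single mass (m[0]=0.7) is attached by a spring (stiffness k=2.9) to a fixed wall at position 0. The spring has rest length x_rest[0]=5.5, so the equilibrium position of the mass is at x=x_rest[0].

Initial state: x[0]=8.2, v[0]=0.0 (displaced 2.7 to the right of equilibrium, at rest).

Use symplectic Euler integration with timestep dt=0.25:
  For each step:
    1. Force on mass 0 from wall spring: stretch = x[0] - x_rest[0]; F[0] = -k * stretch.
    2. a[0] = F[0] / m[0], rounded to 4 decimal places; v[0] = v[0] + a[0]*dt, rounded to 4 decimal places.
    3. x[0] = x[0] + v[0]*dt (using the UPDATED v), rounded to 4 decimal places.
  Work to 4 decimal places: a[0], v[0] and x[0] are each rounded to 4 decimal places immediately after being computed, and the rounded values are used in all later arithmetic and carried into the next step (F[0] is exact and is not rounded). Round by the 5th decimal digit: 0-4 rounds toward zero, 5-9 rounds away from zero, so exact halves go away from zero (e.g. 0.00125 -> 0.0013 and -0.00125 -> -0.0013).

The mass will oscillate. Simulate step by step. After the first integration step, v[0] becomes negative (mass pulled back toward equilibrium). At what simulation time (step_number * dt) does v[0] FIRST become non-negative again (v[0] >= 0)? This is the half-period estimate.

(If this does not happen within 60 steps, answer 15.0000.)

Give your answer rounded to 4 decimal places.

Answer: 1.7500

Derivation:
Step 0: x=[8.2000] v=[0.0000]
Step 1: x=[7.5009] v=[-2.7964]
Step 2: x=[6.2837] v=[-4.8688]
Step 3: x=[4.8636] v=[-5.6805]
Step 4: x=[3.6083] v=[-5.0214]
Step 5: x=[2.8428] v=[-3.0622]
Step 6: x=[2.7653] v=[-0.3101]
Step 7: x=[3.3959] v=[2.5223]
First v>=0 after going negative at step 7, time=1.7500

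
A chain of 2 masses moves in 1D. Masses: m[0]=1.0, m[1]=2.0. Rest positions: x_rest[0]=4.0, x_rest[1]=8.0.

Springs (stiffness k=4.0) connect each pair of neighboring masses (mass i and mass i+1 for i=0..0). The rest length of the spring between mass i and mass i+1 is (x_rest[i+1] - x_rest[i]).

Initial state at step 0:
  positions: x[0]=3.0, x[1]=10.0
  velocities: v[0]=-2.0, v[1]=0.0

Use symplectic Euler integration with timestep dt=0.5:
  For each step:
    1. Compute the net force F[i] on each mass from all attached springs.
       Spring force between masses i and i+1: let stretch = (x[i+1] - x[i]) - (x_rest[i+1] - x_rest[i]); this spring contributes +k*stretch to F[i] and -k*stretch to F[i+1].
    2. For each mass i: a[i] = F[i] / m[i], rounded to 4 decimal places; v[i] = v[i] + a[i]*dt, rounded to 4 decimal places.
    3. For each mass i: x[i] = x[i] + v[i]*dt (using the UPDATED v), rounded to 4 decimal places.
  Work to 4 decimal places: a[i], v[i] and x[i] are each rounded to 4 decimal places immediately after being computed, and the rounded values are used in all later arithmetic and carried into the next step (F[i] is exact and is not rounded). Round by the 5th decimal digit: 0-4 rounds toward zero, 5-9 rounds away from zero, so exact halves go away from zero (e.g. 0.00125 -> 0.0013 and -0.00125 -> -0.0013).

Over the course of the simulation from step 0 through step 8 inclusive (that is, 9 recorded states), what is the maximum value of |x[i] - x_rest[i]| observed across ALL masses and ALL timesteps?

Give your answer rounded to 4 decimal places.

Answer: 2.5000

Derivation:
Step 0: x=[3.0000 10.0000] v=[-2.0000 0.0000]
Step 1: x=[5.0000 8.5000] v=[4.0000 -3.0000]
Step 2: x=[6.5000 7.2500] v=[3.0000 -2.5000]
Step 3: x=[4.7500 7.6250] v=[-3.5000 0.7500]
Step 4: x=[1.8750 8.5625] v=[-5.7500 1.8750]
Step 5: x=[1.6875 8.1563] v=[-0.3750 -0.8125]
Step 6: x=[3.9688 6.5157] v=[4.5626 -3.2813]
Step 7: x=[4.7970 5.6016] v=[1.6564 -1.8282]
Step 8: x=[2.4298 6.2852] v=[-4.7344 1.3672]
Max displacement = 2.5000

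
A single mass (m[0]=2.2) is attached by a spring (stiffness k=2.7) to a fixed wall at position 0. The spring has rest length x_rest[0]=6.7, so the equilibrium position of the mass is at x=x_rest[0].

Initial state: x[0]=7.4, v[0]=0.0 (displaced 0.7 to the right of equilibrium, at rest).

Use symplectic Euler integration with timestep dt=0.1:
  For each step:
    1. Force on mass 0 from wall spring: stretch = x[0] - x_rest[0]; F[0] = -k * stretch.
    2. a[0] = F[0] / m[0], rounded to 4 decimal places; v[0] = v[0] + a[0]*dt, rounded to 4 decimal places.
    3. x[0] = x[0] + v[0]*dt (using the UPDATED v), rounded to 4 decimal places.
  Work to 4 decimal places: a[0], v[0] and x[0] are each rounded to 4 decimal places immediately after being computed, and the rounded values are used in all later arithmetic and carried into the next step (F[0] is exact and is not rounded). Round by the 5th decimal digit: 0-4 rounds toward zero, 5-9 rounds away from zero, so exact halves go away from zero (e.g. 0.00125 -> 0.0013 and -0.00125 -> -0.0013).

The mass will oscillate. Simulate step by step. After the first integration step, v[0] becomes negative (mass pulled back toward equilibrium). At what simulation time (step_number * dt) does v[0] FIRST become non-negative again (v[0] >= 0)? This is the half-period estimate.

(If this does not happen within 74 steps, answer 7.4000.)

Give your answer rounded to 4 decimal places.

Step 0: x=[7.4000] v=[0.0000]
Step 1: x=[7.3914] v=[-0.0859]
Step 2: x=[7.3743] v=[-0.1708]
Step 3: x=[7.3489] v=[-0.2536]
Step 4: x=[7.3156] v=[-0.3332]
Step 5: x=[7.2747] v=[-0.4088]
Step 6: x=[7.2268] v=[-0.4793]
Step 7: x=[7.1724] v=[-0.5440]
Step 8: x=[7.1122] v=[-0.6020]
Step 9: x=[7.0469] v=[-0.6526]
Step 10: x=[6.9774] v=[-0.6952]
Step 11: x=[6.9045] v=[-0.7292]
Step 12: x=[6.8291] v=[-0.7543]
Step 13: x=[6.7521] v=[-0.7701]
Step 14: x=[6.6745] v=[-0.7765]
Step 15: x=[6.5972] v=[-0.7734]
Step 16: x=[6.5211] v=[-0.7608]
Step 17: x=[6.4472] v=[-0.7388]
Step 18: x=[6.3764] v=[-0.7078]
Step 19: x=[6.3096] v=[-0.6681]
Step 20: x=[6.2476] v=[-0.6202]
Step 21: x=[6.1911] v=[-0.5647]
Step 22: x=[6.1409] v=[-0.5022]
Step 23: x=[6.0975] v=[-0.4336]
Step 24: x=[6.0615] v=[-0.3597]
Step 25: x=[6.0334] v=[-0.2813]
Step 26: x=[6.0135] v=[-0.1995]
Step 27: x=[6.0020] v=[-0.1153]
Step 28: x=[5.9990] v=[-0.0296]
Step 29: x=[6.0046] v=[0.0564]
First v>=0 after going negative at step 29, time=2.9000

Answer: 2.9000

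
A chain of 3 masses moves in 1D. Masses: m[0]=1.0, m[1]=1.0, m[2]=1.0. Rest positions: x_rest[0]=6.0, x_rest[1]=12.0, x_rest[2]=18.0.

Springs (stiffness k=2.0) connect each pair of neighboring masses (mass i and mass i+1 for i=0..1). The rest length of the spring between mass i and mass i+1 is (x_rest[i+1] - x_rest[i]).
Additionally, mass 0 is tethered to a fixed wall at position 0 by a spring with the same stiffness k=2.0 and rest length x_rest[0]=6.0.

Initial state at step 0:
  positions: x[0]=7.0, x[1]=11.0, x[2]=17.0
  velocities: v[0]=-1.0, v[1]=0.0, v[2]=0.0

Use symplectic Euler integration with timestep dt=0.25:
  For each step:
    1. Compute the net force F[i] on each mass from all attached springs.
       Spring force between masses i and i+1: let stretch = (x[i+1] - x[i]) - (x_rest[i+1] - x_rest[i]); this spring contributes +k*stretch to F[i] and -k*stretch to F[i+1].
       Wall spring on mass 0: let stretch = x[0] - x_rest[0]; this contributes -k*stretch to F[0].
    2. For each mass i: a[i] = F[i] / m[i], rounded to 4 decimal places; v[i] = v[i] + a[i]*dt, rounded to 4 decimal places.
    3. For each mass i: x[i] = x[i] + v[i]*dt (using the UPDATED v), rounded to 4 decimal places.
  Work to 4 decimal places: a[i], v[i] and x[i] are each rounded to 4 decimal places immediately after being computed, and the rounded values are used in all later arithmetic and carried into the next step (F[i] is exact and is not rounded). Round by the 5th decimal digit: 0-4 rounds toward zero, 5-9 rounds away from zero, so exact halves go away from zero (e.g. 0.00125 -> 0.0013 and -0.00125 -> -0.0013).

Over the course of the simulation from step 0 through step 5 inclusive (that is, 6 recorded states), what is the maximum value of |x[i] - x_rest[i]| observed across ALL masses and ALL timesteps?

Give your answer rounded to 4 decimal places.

Step 0: x=[7.0000 11.0000 17.0000] v=[-1.0000 0.0000 0.0000]
Step 1: x=[6.3750 11.2500 17.0000] v=[-2.5000 1.0000 0.0000]
Step 2: x=[5.5625 11.6094 17.0313] v=[-3.2500 1.4375 0.1250]
Step 3: x=[4.8106 11.8907 17.1348] v=[-3.0078 1.1250 0.4141]
Step 4: x=[4.3423 11.9425 17.3328] v=[-1.8731 0.2070 0.7921]
Step 5: x=[4.2813 11.7180 17.6071] v=[-0.2442 -0.8980 1.0970]
Max displacement = 1.7187

Answer: 1.7187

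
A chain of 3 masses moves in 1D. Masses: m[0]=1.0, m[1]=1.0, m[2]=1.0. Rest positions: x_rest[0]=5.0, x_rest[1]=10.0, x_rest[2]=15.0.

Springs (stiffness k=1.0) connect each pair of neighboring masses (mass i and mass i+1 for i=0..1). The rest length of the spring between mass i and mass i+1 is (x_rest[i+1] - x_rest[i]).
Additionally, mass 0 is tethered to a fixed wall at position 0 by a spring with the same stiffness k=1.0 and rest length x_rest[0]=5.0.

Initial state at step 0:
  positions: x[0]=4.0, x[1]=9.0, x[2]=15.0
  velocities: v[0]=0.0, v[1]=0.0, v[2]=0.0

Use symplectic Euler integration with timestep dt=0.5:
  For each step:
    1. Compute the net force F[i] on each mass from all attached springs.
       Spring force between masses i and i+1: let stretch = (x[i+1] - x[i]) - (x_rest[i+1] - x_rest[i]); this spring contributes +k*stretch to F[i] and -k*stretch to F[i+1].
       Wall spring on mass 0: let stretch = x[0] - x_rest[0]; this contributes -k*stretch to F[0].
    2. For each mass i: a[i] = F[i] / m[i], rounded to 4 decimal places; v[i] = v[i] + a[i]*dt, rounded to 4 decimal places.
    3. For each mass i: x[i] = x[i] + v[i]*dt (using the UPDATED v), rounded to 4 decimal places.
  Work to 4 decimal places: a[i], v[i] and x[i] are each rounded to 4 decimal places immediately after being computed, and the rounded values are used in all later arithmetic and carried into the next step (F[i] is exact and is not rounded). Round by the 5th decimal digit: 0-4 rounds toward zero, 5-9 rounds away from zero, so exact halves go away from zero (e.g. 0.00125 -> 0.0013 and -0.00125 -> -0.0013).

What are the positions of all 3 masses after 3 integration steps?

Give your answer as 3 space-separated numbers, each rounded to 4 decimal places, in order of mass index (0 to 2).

Step 0: x=[4.0000 9.0000 15.0000] v=[0.0000 0.0000 0.0000]
Step 1: x=[4.2500 9.2500 14.7500] v=[0.5000 0.5000 -0.5000]
Step 2: x=[4.6875 9.6250 14.3750] v=[0.8750 0.7500 -0.7500]
Step 3: x=[5.1875 9.9532 14.0625] v=[1.0000 0.6563 -0.6250]

Answer: 5.1875 9.9532 14.0625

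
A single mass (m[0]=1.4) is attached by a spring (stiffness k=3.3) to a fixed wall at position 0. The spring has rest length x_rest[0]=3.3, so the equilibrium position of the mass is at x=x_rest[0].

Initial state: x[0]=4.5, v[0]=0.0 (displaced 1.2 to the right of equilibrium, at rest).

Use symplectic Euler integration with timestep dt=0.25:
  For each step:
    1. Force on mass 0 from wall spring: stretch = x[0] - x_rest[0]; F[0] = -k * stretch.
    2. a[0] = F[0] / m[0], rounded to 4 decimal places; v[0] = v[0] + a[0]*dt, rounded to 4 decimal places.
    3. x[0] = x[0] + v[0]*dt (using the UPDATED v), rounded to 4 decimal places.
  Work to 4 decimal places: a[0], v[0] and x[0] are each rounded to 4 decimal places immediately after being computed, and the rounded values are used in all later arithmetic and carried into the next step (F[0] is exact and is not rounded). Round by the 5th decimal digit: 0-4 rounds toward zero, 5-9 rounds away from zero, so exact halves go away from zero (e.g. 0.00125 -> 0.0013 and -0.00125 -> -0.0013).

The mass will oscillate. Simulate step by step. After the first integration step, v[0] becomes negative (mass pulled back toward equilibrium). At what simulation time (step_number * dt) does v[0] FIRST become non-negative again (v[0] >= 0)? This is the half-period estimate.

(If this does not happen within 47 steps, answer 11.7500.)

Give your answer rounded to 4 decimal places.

Step 0: x=[4.5000] v=[0.0000]
Step 1: x=[4.3232] v=[-0.7072]
Step 2: x=[3.9957] v=[-1.3102]
Step 3: x=[3.5657] v=[-1.7202]
Step 4: x=[3.0965] v=[-1.8768]
Step 5: x=[2.6573] v=[-1.7569]
Step 6: x=[2.3128] v=[-1.3782]
Step 7: x=[2.1137] v=[-0.7965]
Step 8: x=[2.0894] v=[-0.0974]
Step 9: x=[2.2434] v=[0.6160]
First v>=0 after going negative at step 9, time=2.2500

Answer: 2.2500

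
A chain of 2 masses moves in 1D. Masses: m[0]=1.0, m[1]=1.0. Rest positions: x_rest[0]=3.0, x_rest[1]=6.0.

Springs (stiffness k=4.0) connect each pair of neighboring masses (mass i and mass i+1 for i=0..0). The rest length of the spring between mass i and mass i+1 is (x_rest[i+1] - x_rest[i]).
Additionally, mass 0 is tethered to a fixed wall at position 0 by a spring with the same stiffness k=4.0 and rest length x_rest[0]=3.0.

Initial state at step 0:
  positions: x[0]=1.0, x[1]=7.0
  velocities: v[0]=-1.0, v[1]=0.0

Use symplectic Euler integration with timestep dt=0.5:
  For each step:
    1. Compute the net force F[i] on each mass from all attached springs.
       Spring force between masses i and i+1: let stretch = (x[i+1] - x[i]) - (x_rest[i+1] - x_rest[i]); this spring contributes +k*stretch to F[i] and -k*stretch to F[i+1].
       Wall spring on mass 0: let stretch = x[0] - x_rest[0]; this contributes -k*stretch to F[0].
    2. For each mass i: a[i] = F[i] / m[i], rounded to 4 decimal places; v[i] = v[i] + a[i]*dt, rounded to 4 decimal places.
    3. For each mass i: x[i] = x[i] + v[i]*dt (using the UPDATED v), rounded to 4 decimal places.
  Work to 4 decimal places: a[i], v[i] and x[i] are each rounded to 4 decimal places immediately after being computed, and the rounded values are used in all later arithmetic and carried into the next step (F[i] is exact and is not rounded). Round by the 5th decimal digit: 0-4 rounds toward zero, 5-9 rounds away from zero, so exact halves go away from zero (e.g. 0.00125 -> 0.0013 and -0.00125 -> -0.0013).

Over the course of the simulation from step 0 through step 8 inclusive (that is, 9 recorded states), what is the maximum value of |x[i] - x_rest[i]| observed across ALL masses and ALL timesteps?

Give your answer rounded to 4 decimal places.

Answer: 3.0000

Derivation:
Step 0: x=[1.0000 7.0000] v=[-1.0000 0.0000]
Step 1: x=[5.5000 4.0000] v=[9.0000 -6.0000]
Step 2: x=[3.0000 5.5000] v=[-5.0000 3.0000]
Step 3: x=[0.0000 7.5000] v=[-6.0000 4.0000]
Step 4: x=[4.5000 5.0000] v=[9.0000 -5.0000]
Step 5: x=[5.0000 5.0000] v=[1.0000 0.0000]
Step 6: x=[0.5000 8.0000] v=[-9.0000 6.0000]
Step 7: x=[3.0000 6.5000] v=[5.0000 -3.0000]
Step 8: x=[6.0000 4.5000] v=[6.0000 -4.0000]
Max displacement = 3.0000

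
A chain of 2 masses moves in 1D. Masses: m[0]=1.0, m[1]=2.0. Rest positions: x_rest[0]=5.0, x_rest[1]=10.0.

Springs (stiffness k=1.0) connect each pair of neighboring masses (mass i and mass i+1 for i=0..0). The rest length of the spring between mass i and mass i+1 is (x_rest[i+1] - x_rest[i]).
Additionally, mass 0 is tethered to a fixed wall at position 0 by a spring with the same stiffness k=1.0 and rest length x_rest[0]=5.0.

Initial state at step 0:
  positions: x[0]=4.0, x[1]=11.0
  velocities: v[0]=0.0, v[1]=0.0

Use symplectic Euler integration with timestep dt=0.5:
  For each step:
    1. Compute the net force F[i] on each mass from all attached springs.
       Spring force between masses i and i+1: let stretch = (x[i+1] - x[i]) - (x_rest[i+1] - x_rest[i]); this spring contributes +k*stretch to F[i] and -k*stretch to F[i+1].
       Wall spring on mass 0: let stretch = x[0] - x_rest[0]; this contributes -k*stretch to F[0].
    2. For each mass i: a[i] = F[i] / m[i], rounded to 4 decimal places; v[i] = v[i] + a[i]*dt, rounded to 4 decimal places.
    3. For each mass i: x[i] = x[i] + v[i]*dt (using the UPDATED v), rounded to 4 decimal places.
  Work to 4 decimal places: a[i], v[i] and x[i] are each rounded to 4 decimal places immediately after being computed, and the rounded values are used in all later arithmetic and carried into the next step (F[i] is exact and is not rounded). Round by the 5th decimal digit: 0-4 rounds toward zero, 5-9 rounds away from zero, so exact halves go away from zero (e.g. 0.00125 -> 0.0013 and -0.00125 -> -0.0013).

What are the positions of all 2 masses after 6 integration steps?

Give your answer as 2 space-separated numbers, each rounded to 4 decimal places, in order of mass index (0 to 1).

Step 0: x=[4.0000 11.0000] v=[0.0000 0.0000]
Step 1: x=[4.7500 10.7500] v=[1.5000 -0.5000]
Step 2: x=[5.8125 10.3750] v=[2.1250 -0.7500]
Step 3: x=[6.5625 10.0547] v=[1.5000 -0.6406]
Step 4: x=[6.5449 9.9229] v=[-0.0352 -0.2637]
Step 5: x=[5.7356 9.9938] v=[-1.6187 0.1418]
Step 6: x=[4.5569 10.1575] v=[-2.3574 0.3273]

Answer: 4.5569 10.1575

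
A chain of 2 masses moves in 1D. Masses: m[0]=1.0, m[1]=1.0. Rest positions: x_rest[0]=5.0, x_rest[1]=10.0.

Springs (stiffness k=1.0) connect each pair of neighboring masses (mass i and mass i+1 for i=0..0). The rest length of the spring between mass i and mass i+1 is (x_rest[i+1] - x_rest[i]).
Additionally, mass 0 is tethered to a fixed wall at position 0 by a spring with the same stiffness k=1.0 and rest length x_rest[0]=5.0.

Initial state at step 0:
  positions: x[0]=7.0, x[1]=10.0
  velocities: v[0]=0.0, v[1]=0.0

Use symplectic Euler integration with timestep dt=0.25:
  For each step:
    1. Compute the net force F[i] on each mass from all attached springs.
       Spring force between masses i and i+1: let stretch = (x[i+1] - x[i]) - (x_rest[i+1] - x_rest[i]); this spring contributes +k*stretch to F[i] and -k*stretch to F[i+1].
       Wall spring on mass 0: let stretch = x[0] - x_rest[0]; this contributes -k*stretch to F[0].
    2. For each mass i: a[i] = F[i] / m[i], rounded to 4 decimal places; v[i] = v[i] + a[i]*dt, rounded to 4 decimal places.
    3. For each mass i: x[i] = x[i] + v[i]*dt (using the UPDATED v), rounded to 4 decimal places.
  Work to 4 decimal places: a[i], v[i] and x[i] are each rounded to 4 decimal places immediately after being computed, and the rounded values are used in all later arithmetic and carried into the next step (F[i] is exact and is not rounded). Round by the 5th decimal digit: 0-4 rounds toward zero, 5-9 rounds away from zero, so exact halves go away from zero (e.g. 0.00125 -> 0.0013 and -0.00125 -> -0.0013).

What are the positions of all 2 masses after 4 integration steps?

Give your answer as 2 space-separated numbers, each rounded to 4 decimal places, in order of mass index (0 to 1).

Answer: 5.0426 10.9253

Derivation:
Step 0: x=[7.0000 10.0000] v=[0.0000 0.0000]
Step 1: x=[6.7500 10.1250] v=[-1.0000 0.5000]
Step 2: x=[6.2891 10.3516] v=[-1.8438 0.9063]
Step 3: x=[5.6890 10.6368] v=[-2.4005 1.1407]
Step 4: x=[5.0426 10.9253] v=[-2.5858 1.1538]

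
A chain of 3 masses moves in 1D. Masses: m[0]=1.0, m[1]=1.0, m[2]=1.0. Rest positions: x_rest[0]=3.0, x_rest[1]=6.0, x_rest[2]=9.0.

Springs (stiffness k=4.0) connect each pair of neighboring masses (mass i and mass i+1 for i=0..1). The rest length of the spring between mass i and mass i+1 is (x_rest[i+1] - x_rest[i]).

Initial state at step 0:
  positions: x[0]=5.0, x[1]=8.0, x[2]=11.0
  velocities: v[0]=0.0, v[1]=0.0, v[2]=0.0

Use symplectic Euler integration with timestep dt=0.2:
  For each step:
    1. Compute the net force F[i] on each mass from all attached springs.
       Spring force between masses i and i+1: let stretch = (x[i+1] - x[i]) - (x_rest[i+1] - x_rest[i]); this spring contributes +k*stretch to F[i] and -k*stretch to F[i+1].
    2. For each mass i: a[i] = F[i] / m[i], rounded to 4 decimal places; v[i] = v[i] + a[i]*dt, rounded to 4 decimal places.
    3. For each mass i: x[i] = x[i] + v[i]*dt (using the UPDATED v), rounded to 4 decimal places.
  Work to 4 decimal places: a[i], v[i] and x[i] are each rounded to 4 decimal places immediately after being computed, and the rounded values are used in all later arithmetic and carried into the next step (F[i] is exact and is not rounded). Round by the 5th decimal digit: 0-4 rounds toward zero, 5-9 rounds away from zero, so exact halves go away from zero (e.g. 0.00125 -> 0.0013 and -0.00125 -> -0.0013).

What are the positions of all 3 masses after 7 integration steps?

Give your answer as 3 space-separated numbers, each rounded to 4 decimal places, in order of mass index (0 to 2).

Answer: 5.0000 8.0000 11.0000

Derivation:
Step 0: x=[5.0000 8.0000 11.0000] v=[0.0000 0.0000 0.0000]
Step 1: x=[5.0000 8.0000 11.0000] v=[0.0000 0.0000 0.0000]
Step 2: x=[5.0000 8.0000 11.0000] v=[0.0000 0.0000 0.0000]
Step 3: x=[5.0000 8.0000 11.0000] v=[0.0000 0.0000 0.0000]
Step 4: x=[5.0000 8.0000 11.0000] v=[0.0000 0.0000 0.0000]
Step 5: x=[5.0000 8.0000 11.0000] v=[0.0000 0.0000 0.0000]
Step 6: x=[5.0000 8.0000 11.0000] v=[0.0000 0.0000 0.0000]
Step 7: x=[5.0000 8.0000 11.0000] v=[0.0000 0.0000 0.0000]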